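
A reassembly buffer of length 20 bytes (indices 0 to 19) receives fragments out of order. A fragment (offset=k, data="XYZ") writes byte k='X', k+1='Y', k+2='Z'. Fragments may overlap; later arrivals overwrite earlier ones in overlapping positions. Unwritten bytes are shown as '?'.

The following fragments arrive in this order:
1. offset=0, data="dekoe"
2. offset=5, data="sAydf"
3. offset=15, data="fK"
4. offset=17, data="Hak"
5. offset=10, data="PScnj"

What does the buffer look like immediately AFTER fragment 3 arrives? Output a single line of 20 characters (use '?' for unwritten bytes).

Answer: dekoesAydf?????fK???

Derivation:
Fragment 1: offset=0 data="dekoe" -> buffer=dekoe???????????????
Fragment 2: offset=5 data="sAydf" -> buffer=dekoesAydf??????????
Fragment 3: offset=15 data="fK" -> buffer=dekoesAydf?????fK???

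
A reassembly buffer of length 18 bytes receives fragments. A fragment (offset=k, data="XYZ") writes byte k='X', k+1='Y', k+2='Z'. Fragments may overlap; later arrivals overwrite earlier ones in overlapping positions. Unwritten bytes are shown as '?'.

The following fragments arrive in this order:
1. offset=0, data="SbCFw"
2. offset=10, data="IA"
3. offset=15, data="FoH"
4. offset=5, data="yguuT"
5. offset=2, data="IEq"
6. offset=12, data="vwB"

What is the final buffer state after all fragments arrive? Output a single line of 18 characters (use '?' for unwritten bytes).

Answer: SbIEqyguuTIAvwBFoH

Derivation:
Fragment 1: offset=0 data="SbCFw" -> buffer=SbCFw?????????????
Fragment 2: offset=10 data="IA" -> buffer=SbCFw?????IA??????
Fragment 3: offset=15 data="FoH" -> buffer=SbCFw?????IA???FoH
Fragment 4: offset=5 data="yguuT" -> buffer=SbCFwyguuTIA???FoH
Fragment 5: offset=2 data="IEq" -> buffer=SbIEqyguuTIA???FoH
Fragment 6: offset=12 data="vwB" -> buffer=SbIEqyguuTIAvwBFoH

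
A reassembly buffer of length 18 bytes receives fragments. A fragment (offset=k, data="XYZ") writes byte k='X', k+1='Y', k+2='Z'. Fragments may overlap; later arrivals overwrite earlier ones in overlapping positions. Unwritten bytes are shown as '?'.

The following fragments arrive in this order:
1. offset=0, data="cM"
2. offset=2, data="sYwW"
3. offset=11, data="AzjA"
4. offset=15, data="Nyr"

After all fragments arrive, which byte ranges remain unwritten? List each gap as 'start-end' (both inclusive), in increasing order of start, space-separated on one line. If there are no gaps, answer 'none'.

Fragment 1: offset=0 len=2
Fragment 2: offset=2 len=4
Fragment 3: offset=11 len=4
Fragment 4: offset=15 len=3
Gaps: 6-10

Answer: 6-10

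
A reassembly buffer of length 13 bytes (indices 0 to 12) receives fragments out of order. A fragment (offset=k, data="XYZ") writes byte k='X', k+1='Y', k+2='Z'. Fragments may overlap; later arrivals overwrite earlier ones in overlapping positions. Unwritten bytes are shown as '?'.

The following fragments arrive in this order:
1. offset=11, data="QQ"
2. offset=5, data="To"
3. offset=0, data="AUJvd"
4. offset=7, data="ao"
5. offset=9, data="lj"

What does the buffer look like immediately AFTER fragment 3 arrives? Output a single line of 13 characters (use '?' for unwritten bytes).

Answer: AUJvdTo????QQ

Derivation:
Fragment 1: offset=11 data="QQ" -> buffer=???????????QQ
Fragment 2: offset=5 data="To" -> buffer=?????To????QQ
Fragment 3: offset=0 data="AUJvd" -> buffer=AUJvdTo????QQ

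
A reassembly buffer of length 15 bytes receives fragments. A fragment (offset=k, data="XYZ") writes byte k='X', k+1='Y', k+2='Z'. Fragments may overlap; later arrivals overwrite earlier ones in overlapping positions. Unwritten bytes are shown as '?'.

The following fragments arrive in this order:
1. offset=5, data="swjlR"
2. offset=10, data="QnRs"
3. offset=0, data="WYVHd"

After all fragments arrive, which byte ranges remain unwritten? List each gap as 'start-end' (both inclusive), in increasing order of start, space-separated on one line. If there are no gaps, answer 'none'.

Answer: 14-14

Derivation:
Fragment 1: offset=5 len=5
Fragment 2: offset=10 len=4
Fragment 3: offset=0 len=5
Gaps: 14-14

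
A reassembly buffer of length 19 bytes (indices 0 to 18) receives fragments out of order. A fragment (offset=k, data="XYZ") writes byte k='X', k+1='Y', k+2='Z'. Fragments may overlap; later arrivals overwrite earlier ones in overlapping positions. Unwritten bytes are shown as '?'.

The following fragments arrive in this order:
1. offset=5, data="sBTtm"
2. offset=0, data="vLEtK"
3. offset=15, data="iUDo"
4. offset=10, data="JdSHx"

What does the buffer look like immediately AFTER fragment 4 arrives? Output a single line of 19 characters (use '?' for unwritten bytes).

Answer: vLEtKsBTtmJdSHxiUDo

Derivation:
Fragment 1: offset=5 data="sBTtm" -> buffer=?????sBTtm?????????
Fragment 2: offset=0 data="vLEtK" -> buffer=vLEtKsBTtm?????????
Fragment 3: offset=15 data="iUDo" -> buffer=vLEtKsBTtm?????iUDo
Fragment 4: offset=10 data="JdSHx" -> buffer=vLEtKsBTtmJdSHxiUDo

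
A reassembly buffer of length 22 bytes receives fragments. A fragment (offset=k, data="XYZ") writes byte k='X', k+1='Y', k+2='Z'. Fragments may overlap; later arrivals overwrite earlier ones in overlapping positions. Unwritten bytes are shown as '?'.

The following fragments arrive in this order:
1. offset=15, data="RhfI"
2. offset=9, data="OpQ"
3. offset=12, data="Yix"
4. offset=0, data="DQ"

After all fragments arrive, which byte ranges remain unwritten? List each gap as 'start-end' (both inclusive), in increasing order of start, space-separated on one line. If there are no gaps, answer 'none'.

Fragment 1: offset=15 len=4
Fragment 2: offset=9 len=3
Fragment 3: offset=12 len=3
Fragment 4: offset=0 len=2
Gaps: 2-8 19-21

Answer: 2-8 19-21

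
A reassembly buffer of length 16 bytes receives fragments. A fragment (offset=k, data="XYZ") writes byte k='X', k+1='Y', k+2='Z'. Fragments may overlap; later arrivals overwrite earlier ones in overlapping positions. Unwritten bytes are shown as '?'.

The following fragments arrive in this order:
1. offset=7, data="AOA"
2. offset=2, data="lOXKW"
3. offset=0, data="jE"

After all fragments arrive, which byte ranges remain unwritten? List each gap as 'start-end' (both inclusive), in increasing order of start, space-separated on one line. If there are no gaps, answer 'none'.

Fragment 1: offset=7 len=3
Fragment 2: offset=2 len=5
Fragment 3: offset=0 len=2
Gaps: 10-15

Answer: 10-15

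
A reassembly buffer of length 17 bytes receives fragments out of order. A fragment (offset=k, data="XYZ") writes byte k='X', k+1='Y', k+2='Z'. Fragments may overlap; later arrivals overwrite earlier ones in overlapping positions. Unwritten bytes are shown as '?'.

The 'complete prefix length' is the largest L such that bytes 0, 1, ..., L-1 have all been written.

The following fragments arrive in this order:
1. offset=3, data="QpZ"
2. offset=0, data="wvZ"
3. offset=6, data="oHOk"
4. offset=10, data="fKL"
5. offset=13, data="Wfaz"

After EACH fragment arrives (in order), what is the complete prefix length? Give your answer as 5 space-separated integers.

Fragment 1: offset=3 data="QpZ" -> buffer=???QpZ??????????? -> prefix_len=0
Fragment 2: offset=0 data="wvZ" -> buffer=wvZQpZ??????????? -> prefix_len=6
Fragment 3: offset=6 data="oHOk" -> buffer=wvZQpZoHOk??????? -> prefix_len=10
Fragment 4: offset=10 data="fKL" -> buffer=wvZQpZoHOkfKL???? -> prefix_len=13
Fragment 5: offset=13 data="Wfaz" -> buffer=wvZQpZoHOkfKLWfaz -> prefix_len=17

Answer: 0 6 10 13 17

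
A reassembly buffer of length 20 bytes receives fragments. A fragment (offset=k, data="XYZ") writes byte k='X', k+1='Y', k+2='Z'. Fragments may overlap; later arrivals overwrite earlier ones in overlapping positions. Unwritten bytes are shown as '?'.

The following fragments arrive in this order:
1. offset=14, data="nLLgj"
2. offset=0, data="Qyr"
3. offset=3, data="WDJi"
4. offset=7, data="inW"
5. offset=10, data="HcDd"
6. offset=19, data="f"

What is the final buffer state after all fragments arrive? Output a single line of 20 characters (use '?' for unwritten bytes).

Answer: QyrWDJiinWHcDdnLLgjf

Derivation:
Fragment 1: offset=14 data="nLLgj" -> buffer=??????????????nLLgj?
Fragment 2: offset=0 data="Qyr" -> buffer=Qyr???????????nLLgj?
Fragment 3: offset=3 data="WDJi" -> buffer=QyrWDJi???????nLLgj?
Fragment 4: offset=7 data="inW" -> buffer=QyrWDJiinW????nLLgj?
Fragment 5: offset=10 data="HcDd" -> buffer=QyrWDJiinWHcDdnLLgj?
Fragment 6: offset=19 data="f" -> buffer=QyrWDJiinWHcDdnLLgjf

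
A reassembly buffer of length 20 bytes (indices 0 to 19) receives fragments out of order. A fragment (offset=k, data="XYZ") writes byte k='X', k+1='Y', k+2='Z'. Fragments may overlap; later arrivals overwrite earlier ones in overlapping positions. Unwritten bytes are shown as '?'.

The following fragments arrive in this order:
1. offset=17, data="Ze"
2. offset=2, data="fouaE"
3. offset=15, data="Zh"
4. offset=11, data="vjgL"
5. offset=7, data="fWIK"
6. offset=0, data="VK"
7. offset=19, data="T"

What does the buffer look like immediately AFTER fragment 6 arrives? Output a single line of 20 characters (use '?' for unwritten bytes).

Answer: VKfouaEfWIKvjgLZhZe?

Derivation:
Fragment 1: offset=17 data="Ze" -> buffer=?????????????????Ze?
Fragment 2: offset=2 data="fouaE" -> buffer=??fouaE??????????Ze?
Fragment 3: offset=15 data="Zh" -> buffer=??fouaE????????ZhZe?
Fragment 4: offset=11 data="vjgL" -> buffer=??fouaE????vjgLZhZe?
Fragment 5: offset=7 data="fWIK" -> buffer=??fouaEfWIKvjgLZhZe?
Fragment 6: offset=0 data="VK" -> buffer=VKfouaEfWIKvjgLZhZe?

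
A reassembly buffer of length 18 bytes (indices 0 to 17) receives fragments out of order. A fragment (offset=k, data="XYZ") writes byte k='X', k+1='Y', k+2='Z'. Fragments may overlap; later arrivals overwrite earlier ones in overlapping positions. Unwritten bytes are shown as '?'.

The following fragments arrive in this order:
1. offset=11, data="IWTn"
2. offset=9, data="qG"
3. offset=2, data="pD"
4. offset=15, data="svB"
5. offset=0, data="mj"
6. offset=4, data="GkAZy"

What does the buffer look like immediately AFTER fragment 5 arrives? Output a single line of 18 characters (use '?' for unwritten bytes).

Fragment 1: offset=11 data="IWTn" -> buffer=???????????IWTn???
Fragment 2: offset=9 data="qG" -> buffer=?????????qGIWTn???
Fragment 3: offset=2 data="pD" -> buffer=??pD?????qGIWTn???
Fragment 4: offset=15 data="svB" -> buffer=??pD?????qGIWTnsvB
Fragment 5: offset=0 data="mj" -> buffer=mjpD?????qGIWTnsvB

Answer: mjpD?????qGIWTnsvB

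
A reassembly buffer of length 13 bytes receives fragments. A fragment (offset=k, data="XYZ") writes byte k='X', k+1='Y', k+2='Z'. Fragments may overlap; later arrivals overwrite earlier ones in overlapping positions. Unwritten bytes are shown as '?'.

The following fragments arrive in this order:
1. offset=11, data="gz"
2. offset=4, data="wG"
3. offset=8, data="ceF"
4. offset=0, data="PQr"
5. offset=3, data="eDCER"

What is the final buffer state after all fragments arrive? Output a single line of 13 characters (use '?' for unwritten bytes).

Fragment 1: offset=11 data="gz" -> buffer=???????????gz
Fragment 2: offset=4 data="wG" -> buffer=????wG?????gz
Fragment 3: offset=8 data="ceF" -> buffer=????wG??ceFgz
Fragment 4: offset=0 data="PQr" -> buffer=PQr?wG??ceFgz
Fragment 5: offset=3 data="eDCER" -> buffer=PQreDCERceFgz

Answer: PQreDCERceFgz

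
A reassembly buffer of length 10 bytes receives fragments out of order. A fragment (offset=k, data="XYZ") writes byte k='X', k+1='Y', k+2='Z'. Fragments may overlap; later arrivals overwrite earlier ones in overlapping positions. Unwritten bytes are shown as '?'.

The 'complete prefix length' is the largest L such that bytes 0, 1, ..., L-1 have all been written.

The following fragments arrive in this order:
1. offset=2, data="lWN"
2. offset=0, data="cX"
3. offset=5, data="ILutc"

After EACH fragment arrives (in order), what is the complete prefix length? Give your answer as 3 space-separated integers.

Fragment 1: offset=2 data="lWN" -> buffer=??lWN????? -> prefix_len=0
Fragment 2: offset=0 data="cX" -> buffer=cXlWN????? -> prefix_len=5
Fragment 3: offset=5 data="ILutc" -> buffer=cXlWNILutc -> prefix_len=10

Answer: 0 5 10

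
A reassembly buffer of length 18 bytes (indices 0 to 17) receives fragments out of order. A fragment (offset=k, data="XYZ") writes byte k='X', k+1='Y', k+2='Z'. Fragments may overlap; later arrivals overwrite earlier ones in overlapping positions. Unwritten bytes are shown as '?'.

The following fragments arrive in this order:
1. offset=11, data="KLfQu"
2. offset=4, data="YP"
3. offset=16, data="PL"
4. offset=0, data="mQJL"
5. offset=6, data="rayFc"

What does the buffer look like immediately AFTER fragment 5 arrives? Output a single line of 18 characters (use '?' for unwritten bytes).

Fragment 1: offset=11 data="KLfQu" -> buffer=???????????KLfQu??
Fragment 2: offset=4 data="YP" -> buffer=????YP?????KLfQu??
Fragment 3: offset=16 data="PL" -> buffer=????YP?????KLfQuPL
Fragment 4: offset=0 data="mQJL" -> buffer=mQJLYP?????KLfQuPL
Fragment 5: offset=6 data="rayFc" -> buffer=mQJLYPrayFcKLfQuPL

Answer: mQJLYPrayFcKLfQuPL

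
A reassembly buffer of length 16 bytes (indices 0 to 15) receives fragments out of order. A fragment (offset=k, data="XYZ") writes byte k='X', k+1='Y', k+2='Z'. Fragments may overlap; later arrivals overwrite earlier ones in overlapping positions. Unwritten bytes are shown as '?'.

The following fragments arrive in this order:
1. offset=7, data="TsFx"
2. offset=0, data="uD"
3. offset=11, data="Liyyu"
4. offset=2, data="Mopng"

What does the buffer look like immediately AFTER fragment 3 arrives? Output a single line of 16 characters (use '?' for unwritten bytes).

Answer: uD?????TsFxLiyyu

Derivation:
Fragment 1: offset=7 data="TsFx" -> buffer=???????TsFx?????
Fragment 2: offset=0 data="uD" -> buffer=uD?????TsFx?????
Fragment 3: offset=11 data="Liyyu" -> buffer=uD?????TsFxLiyyu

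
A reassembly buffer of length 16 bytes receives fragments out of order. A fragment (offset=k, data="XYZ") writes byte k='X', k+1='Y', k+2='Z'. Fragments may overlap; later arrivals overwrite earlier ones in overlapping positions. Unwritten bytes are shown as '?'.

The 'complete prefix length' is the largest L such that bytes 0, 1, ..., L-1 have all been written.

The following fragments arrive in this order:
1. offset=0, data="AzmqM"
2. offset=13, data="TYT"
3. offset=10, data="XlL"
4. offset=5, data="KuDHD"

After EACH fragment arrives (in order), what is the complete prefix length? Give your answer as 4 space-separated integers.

Fragment 1: offset=0 data="AzmqM" -> buffer=AzmqM??????????? -> prefix_len=5
Fragment 2: offset=13 data="TYT" -> buffer=AzmqM????????TYT -> prefix_len=5
Fragment 3: offset=10 data="XlL" -> buffer=AzmqM?????XlLTYT -> prefix_len=5
Fragment 4: offset=5 data="KuDHD" -> buffer=AzmqMKuDHDXlLTYT -> prefix_len=16

Answer: 5 5 5 16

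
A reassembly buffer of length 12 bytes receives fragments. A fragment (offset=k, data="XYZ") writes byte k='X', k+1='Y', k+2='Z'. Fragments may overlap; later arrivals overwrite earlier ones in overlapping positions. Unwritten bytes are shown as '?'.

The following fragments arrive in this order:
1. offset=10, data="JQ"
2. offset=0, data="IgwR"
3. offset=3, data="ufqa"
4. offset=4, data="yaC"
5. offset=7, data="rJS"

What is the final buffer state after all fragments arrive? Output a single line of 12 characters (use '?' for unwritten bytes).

Answer: IgwuyaCrJSJQ

Derivation:
Fragment 1: offset=10 data="JQ" -> buffer=??????????JQ
Fragment 2: offset=0 data="IgwR" -> buffer=IgwR??????JQ
Fragment 3: offset=3 data="ufqa" -> buffer=Igwufqa???JQ
Fragment 4: offset=4 data="yaC" -> buffer=IgwuyaC???JQ
Fragment 5: offset=7 data="rJS" -> buffer=IgwuyaCrJSJQ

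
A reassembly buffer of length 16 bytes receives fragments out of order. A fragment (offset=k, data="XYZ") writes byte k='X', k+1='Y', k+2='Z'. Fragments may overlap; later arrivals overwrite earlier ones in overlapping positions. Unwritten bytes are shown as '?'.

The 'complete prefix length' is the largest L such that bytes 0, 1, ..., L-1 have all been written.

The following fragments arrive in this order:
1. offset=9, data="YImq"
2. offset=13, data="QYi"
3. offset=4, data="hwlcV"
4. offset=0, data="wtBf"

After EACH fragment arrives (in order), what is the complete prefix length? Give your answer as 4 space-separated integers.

Fragment 1: offset=9 data="YImq" -> buffer=?????????YImq??? -> prefix_len=0
Fragment 2: offset=13 data="QYi" -> buffer=?????????YImqQYi -> prefix_len=0
Fragment 3: offset=4 data="hwlcV" -> buffer=????hwlcVYImqQYi -> prefix_len=0
Fragment 4: offset=0 data="wtBf" -> buffer=wtBfhwlcVYImqQYi -> prefix_len=16

Answer: 0 0 0 16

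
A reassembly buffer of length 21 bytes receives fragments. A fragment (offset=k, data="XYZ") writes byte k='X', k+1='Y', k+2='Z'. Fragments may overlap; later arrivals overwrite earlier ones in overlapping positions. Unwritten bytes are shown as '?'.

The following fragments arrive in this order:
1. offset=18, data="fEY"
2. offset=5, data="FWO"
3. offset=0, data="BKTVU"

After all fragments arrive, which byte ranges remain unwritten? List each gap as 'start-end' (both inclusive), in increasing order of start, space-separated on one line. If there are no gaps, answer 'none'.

Fragment 1: offset=18 len=3
Fragment 2: offset=5 len=3
Fragment 3: offset=0 len=5
Gaps: 8-17

Answer: 8-17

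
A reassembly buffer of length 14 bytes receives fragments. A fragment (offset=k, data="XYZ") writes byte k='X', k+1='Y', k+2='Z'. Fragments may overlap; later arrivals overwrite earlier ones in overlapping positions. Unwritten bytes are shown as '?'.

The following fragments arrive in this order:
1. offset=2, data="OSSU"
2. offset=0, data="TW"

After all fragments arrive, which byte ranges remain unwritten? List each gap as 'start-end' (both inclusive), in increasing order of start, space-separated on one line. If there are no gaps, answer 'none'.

Fragment 1: offset=2 len=4
Fragment 2: offset=0 len=2
Gaps: 6-13

Answer: 6-13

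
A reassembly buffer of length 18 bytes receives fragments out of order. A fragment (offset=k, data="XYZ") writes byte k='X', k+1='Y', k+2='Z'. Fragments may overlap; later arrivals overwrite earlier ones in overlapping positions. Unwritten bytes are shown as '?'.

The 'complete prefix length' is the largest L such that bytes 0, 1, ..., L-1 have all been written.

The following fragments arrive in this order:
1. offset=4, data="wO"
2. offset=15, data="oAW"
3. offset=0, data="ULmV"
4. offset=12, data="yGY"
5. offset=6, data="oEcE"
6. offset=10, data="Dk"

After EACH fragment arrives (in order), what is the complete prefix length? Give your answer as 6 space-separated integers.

Fragment 1: offset=4 data="wO" -> buffer=????wO???????????? -> prefix_len=0
Fragment 2: offset=15 data="oAW" -> buffer=????wO?????????oAW -> prefix_len=0
Fragment 3: offset=0 data="ULmV" -> buffer=ULmVwO?????????oAW -> prefix_len=6
Fragment 4: offset=12 data="yGY" -> buffer=ULmVwO??????yGYoAW -> prefix_len=6
Fragment 5: offset=6 data="oEcE" -> buffer=ULmVwOoEcE??yGYoAW -> prefix_len=10
Fragment 6: offset=10 data="Dk" -> buffer=ULmVwOoEcEDkyGYoAW -> prefix_len=18

Answer: 0 0 6 6 10 18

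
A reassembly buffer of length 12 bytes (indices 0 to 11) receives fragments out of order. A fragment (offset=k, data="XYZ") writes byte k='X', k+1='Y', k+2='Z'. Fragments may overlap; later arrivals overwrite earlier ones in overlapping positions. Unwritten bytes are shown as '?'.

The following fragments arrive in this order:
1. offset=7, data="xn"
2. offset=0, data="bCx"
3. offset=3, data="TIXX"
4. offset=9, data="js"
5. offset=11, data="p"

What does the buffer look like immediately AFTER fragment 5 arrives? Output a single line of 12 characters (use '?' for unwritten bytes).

Answer: bCxTIXXxnjsp

Derivation:
Fragment 1: offset=7 data="xn" -> buffer=???????xn???
Fragment 2: offset=0 data="bCx" -> buffer=bCx????xn???
Fragment 3: offset=3 data="TIXX" -> buffer=bCxTIXXxn???
Fragment 4: offset=9 data="js" -> buffer=bCxTIXXxnjs?
Fragment 5: offset=11 data="p" -> buffer=bCxTIXXxnjsp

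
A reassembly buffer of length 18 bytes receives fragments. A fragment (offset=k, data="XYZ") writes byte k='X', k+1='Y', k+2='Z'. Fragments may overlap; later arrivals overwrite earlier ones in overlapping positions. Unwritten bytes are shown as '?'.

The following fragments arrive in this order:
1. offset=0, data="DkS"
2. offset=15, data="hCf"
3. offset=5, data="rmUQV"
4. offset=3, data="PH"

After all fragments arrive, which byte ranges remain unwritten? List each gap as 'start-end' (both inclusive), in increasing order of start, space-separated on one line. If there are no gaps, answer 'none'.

Fragment 1: offset=0 len=3
Fragment 2: offset=15 len=3
Fragment 3: offset=5 len=5
Fragment 4: offset=3 len=2
Gaps: 10-14

Answer: 10-14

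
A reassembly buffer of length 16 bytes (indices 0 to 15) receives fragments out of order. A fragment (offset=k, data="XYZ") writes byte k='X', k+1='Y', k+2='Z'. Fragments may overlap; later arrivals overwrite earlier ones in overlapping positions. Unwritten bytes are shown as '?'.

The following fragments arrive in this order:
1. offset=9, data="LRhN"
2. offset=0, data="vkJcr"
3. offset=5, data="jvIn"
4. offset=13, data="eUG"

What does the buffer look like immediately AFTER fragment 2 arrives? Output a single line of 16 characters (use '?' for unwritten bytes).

Answer: vkJcr????LRhN???

Derivation:
Fragment 1: offset=9 data="LRhN" -> buffer=?????????LRhN???
Fragment 2: offset=0 data="vkJcr" -> buffer=vkJcr????LRhN???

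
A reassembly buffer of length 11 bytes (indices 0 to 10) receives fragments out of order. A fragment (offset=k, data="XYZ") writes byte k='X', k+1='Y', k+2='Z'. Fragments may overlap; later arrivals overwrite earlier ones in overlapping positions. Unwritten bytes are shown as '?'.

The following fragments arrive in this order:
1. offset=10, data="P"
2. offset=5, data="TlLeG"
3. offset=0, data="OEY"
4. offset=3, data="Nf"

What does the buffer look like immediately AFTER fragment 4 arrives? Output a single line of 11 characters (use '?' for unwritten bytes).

Answer: OEYNfTlLeGP

Derivation:
Fragment 1: offset=10 data="P" -> buffer=??????????P
Fragment 2: offset=5 data="TlLeG" -> buffer=?????TlLeGP
Fragment 3: offset=0 data="OEY" -> buffer=OEY??TlLeGP
Fragment 4: offset=3 data="Nf" -> buffer=OEYNfTlLeGP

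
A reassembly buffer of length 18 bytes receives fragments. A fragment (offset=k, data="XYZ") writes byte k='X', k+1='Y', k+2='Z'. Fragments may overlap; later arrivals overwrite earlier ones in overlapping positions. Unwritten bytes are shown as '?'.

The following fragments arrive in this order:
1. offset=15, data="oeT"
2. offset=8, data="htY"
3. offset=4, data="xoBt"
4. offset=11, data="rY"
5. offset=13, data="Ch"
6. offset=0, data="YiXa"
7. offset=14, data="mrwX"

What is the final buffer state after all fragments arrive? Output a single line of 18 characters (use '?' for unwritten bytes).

Fragment 1: offset=15 data="oeT" -> buffer=???????????????oeT
Fragment 2: offset=8 data="htY" -> buffer=????????htY????oeT
Fragment 3: offset=4 data="xoBt" -> buffer=????xoBthtY????oeT
Fragment 4: offset=11 data="rY" -> buffer=????xoBthtYrY??oeT
Fragment 5: offset=13 data="Ch" -> buffer=????xoBthtYrYChoeT
Fragment 6: offset=0 data="YiXa" -> buffer=YiXaxoBthtYrYChoeT
Fragment 7: offset=14 data="mrwX" -> buffer=YiXaxoBthtYrYCmrwX

Answer: YiXaxoBthtYrYCmrwX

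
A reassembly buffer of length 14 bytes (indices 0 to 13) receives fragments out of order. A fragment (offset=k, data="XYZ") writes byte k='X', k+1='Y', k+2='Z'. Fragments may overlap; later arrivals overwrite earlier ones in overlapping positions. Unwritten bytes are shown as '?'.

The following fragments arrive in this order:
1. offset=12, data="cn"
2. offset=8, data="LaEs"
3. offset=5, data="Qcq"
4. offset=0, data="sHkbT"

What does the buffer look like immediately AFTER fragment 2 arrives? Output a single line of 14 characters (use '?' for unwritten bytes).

Answer: ????????LaEscn

Derivation:
Fragment 1: offset=12 data="cn" -> buffer=????????????cn
Fragment 2: offset=8 data="LaEs" -> buffer=????????LaEscn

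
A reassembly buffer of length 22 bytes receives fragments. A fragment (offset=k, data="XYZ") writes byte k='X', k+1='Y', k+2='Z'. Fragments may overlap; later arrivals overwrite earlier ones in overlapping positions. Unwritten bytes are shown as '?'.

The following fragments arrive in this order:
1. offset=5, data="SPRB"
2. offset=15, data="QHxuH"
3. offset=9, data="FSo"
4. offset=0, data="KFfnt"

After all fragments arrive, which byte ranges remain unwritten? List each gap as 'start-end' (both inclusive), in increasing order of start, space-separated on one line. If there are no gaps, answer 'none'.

Answer: 12-14 20-21

Derivation:
Fragment 1: offset=5 len=4
Fragment 2: offset=15 len=5
Fragment 3: offset=9 len=3
Fragment 4: offset=0 len=5
Gaps: 12-14 20-21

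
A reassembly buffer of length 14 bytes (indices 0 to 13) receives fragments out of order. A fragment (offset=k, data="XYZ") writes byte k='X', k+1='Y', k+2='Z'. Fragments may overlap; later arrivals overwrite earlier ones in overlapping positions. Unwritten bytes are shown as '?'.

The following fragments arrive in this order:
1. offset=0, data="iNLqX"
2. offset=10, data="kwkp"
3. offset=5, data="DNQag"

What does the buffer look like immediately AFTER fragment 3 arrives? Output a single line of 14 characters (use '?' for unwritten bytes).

Answer: iNLqXDNQagkwkp

Derivation:
Fragment 1: offset=0 data="iNLqX" -> buffer=iNLqX?????????
Fragment 2: offset=10 data="kwkp" -> buffer=iNLqX?????kwkp
Fragment 3: offset=5 data="DNQag" -> buffer=iNLqXDNQagkwkp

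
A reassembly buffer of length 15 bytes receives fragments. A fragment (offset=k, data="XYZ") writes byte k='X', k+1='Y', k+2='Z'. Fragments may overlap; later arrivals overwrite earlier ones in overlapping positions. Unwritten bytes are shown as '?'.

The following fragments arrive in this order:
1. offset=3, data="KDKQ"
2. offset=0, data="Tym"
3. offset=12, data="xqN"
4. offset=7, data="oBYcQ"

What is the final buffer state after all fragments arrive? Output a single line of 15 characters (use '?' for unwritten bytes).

Fragment 1: offset=3 data="KDKQ" -> buffer=???KDKQ????????
Fragment 2: offset=0 data="Tym" -> buffer=TymKDKQ????????
Fragment 3: offset=12 data="xqN" -> buffer=TymKDKQ?????xqN
Fragment 4: offset=7 data="oBYcQ" -> buffer=TymKDKQoBYcQxqN

Answer: TymKDKQoBYcQxqN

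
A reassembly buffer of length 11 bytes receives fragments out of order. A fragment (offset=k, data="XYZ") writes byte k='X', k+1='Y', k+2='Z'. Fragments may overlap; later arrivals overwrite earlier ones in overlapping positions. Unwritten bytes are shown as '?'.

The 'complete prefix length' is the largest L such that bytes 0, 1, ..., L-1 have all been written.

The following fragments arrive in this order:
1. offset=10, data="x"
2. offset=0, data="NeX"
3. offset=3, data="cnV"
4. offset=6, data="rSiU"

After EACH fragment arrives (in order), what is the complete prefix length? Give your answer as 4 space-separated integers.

Answer: 0 3 6 11

Derivation:
Fragment 1: offset=10 data="x" -> buffer=??????????x -> prefix_len=0
Fragment 2: offset=0 data="NeX" -> buffer=NeX???????x -> prefix_len=3
Fragment 3: offset=3 data="cnV" -> buffer=NeXcnV????x -> prefix_len=6
Fragment 4: offset=6 data="rSiU" -> buffer=NeXcnVrSiUx -> prefix_len=11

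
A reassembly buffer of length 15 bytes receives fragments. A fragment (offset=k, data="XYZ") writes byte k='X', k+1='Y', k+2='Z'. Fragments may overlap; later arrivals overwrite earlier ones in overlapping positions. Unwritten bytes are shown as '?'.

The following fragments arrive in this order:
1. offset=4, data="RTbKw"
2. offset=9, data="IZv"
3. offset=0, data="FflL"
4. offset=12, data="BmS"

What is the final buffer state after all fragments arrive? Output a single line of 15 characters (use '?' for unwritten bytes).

Answer: FflLRTbKwIZvBmS

Derivation:
Fragment 1: offset=4 data="RTbKw" -> buffer=????RTbKw??????
Fragment 2: offset=9 data="IZv" -> buffer=????RTbKwIZv???
Fragment 3: offset=0 data="FflL" -> buffer=FflLRTbKwIZv???
Fragment 4: offset=12 data="BmS" -> buffer=FflLRTbKwIZvBmS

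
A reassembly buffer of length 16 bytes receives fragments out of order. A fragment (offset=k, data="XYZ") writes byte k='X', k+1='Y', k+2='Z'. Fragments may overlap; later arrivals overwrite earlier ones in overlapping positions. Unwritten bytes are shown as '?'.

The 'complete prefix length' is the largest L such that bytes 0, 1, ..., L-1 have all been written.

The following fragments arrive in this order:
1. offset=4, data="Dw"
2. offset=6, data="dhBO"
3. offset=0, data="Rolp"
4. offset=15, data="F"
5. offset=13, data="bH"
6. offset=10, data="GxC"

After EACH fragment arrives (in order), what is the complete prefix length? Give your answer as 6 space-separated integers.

Answer: 0 0 10 10 10 16

Derivation:
Fragment 1: offset=4 data="Dw" -> buffer=????Dw?????????? -> prefix_len=0
Fragment 2: offset=6 data="dhBO" -> buffer=????DwdhBO?????? -> prefix_len=0
Fragment 3: offset=0 data="Rolp" -> buffer=RolpDwdhBO?????? -> prefix_len=10
Fragment 4: offset=15 data="F" -> buffer=RolpDwdhBO?????F -> prefix_len=10
Fragment 5: offset=13 data="bH" -> buffer=RolpDwdhBO???bHF -> prefix_len=10
Fragment 6: offset=10 data="GxC" -> buffer=RolpDwdhBOGxCbHF -> prefix_len=16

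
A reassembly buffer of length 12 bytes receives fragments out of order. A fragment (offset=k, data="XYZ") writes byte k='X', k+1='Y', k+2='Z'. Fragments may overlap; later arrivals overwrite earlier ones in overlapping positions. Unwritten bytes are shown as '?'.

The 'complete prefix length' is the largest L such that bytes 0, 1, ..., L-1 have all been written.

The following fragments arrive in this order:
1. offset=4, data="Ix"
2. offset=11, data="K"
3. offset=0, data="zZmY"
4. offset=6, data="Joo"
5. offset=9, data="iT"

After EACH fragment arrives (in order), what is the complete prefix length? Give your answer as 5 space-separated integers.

Fragment 1: offset=4 data="Ix" -> buffer=????Ix?????? -> prefix_len=0
Fragment 2: offset=11 data="K" -> buffer=????Ix?????K -> prefix_len=0
Fragment 3: offset=0 data="zZmY" -> buffer=zZmYIx?????K -> prefix_len=6
Fragment 4: offset=6 data="Joo" -> buffer=zZmYIxJoo??K -> prefix_len=9
Fragment 5: offset=9 data="iT" -> buffer=zZmYIxJooiTK -> prefix_len=12

Answer: 0 0 6 9 12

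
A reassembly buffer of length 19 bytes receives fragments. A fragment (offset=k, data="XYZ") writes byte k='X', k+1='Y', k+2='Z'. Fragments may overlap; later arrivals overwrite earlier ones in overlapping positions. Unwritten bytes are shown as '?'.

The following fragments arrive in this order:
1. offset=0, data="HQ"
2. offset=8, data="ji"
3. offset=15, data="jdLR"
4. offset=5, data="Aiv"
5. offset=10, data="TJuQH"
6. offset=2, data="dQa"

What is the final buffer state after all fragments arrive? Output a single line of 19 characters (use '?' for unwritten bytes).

Fragment 1: offset=0 data="HQ" -> buffer=HQ?????????????????
Fragment 2: offset=8 data="ji" -> buffer=HQ??????ji?????????
Fragment 3: offset=15 data="jdLR" -> buffer=HQ??????ji?????jdLR
Fragment 4: offset=5 data="Aiv" -> buffer=HQ???Aivji?????jdLR
Fragment 5: offset=10 data="TJuQH" -> buffer=HQ???AivjiTJuQHjdLR
Fragment 6: offset=2 data="dQa" -> buffer=HQdQaAivjiTJuQHjdLR

Answer: HQdQaAivjiTJuQHjdLR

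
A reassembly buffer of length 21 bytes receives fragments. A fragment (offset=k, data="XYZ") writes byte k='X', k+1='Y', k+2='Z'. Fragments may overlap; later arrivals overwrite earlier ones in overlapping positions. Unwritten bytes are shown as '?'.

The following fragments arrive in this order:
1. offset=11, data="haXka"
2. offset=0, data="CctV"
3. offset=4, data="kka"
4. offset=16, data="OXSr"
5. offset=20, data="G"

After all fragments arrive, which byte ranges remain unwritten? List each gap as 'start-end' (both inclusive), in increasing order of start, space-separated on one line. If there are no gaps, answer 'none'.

Answer: 7-10

Derivation:
Fragment 1: offset=11 len=5
Fragment 2: offset=0 len=4
Fragment 3: offset=4 len=3
Fragment 4: offset=16 len=4
Fragment 5: offset=20 len=1
Gaps: 7-10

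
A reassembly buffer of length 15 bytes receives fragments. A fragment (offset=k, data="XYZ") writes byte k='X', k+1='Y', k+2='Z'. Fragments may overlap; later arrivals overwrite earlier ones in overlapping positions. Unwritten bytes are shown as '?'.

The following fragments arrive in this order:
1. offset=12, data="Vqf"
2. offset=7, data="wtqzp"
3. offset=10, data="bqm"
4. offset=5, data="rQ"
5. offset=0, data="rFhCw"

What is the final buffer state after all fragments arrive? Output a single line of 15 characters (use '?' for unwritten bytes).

Fragment 1: offset=12 data="Vqf" -> buffer=????????????Vqf
Fragment 2: offset=7 data="wtqzp" -> buffer=???????wtqzpVqf
Fragment 3: offset=10 data="bqm" -> buffer=???????wtqbqmqf
Fragment 4: offset=5 data="rQ" -> buffer=?????rQwtqbqmqf
Fragment 5: offset=0 data="rFhCw" -> buffer=rFhCwrQwtqbqmqf

Answer: rFhCwrQwtqbqmqf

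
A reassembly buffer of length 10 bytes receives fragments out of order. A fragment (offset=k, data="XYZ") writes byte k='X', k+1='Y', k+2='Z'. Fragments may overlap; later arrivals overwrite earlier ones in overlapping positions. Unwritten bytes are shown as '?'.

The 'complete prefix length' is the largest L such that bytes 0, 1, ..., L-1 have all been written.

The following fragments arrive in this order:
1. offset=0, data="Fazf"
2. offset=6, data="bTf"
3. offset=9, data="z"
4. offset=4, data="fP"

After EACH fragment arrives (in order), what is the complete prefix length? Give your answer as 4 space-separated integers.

Fragment 1: offset=0 data="Fazf" -> buffer=Fazf?????? -> prefix_len=4
Fragment 2: offset=6 data="bTf" -> buffer=Fazf??bTf? -> prefix_len=4
Fragment 3: offset=9 data="z" -> buffer=Fazf??bTfz -> prefix_len=4
Fragment 4: offset=4 data="fP" -> buffer=FazffPbTfz -> prefix_len=10

Answer: 4 4 4 10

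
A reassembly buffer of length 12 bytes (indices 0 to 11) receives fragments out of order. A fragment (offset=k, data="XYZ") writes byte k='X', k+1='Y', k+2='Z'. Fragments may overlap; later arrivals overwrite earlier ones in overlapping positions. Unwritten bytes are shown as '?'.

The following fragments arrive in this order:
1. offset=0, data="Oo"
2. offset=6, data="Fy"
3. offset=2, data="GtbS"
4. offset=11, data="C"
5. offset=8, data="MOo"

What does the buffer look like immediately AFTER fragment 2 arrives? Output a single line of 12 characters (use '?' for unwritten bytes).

Fragment 1: offset=0 data="Oo" -> buffer=Oo??????????
Fragment 2: offset=6 data="Fy" -> buffer=Oo????Fy????

Answer: Oo????Fy????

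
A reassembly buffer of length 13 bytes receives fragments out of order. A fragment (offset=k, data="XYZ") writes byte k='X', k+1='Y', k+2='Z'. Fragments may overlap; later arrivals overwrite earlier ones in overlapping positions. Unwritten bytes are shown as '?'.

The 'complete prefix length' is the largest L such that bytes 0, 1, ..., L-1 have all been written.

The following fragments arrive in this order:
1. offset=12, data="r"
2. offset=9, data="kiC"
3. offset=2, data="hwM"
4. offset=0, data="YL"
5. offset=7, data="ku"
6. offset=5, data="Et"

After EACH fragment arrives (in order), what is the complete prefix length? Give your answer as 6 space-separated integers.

Fragment 1: offset=12 data="r" -> buffer=????????????r -> prefix_len=0
Fragment 2: offset=9 data="kiC" -> buffer=?????????kiCr -> prefix_len=0
Fragment 3: offset=2 data="hwM" -> buffer=??hwM????kiCr -> prefix_len=0
Fragment 4: offset=0 data="YL" -> buffer=YLhwM????kiCr -> prefix_len=5
Fragment 5: offset=7 data="ku" -> buffer=YLhwM??kukiCr -> prefix_len=5
Fragment 6: offset=5 data="Et" -> buffer=YLhwMEtkukiCr -> prefix_len=13

Answer: 0 0 0 5 5 13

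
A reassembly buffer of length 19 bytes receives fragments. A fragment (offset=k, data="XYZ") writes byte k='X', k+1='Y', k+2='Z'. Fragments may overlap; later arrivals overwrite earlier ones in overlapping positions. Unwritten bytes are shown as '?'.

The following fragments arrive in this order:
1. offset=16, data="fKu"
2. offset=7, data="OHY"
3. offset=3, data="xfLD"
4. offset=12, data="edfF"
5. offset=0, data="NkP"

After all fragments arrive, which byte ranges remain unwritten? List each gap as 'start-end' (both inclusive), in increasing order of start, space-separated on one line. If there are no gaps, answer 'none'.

Answer: 10-11

Derivation:
Fragment 1: offset=16 len=3
Fragment 2: offset=7 len=3
Fragment 3: offset=3 len=4
Fragment 4: offset=12 len=4
Fragment 5: offset=0 len=3
Gaps: 10-11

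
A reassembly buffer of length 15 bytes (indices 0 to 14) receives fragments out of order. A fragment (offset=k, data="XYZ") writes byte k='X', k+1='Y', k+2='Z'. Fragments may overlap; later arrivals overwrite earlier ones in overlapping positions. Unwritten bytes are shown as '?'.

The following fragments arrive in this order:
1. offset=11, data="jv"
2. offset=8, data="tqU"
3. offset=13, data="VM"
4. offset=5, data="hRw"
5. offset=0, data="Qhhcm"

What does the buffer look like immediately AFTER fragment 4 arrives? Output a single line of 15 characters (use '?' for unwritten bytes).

Answer: ?????hRwtqUjvVM

Derivation:
Fragment 1: offset=11 data="jv" -> buffer=???????????jv??
Fragment 2: offset=8 data="tqU" -> buffer=????????tqUjv??
Fragment 3: offset=13 data="VM" -> buffer=????????tqUjvVM
Fragment 4: offset=5 data="hRw" -> buffer=?????hRwtqUjvVM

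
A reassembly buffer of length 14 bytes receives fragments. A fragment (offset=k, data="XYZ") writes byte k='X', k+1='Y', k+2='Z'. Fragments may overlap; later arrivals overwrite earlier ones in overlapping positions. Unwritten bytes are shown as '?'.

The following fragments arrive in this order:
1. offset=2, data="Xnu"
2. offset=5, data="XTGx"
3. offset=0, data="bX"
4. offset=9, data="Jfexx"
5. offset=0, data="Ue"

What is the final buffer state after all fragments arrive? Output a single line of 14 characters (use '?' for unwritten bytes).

Fragment 1: offset=2 data="Xnu" -> buffer=??Xnu?????????
Fragment 2: offset=5 data="XTGx" -> buffer=??XnuXTGx?????
Fragment 3: offset=0 data="bX" -> buffer=bXXnuXTGx?????
Fragment 4: offset=9 data="Jfexx" -> buffer=bXXnuXTGxJfexx
Fragment 5: offset=0 data="Ue" -> buffer=UeXnuXTGxJfexx

Answer: UeXnuXTGxJfexx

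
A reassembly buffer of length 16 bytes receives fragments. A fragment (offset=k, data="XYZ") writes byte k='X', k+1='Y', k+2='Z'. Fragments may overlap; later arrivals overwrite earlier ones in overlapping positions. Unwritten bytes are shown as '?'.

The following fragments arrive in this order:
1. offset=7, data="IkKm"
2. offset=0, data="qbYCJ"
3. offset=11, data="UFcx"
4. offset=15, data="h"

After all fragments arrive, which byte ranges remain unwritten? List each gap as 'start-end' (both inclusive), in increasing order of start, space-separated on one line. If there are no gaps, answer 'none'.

Answer: 5-6

Derivation:
Fragment 1: offset=7 len=4
Fragment 2: offset=0 len=5
Fragment 3: offset=11 len=4
Fragment 4: offset=15 len=1
Gaps: 5-6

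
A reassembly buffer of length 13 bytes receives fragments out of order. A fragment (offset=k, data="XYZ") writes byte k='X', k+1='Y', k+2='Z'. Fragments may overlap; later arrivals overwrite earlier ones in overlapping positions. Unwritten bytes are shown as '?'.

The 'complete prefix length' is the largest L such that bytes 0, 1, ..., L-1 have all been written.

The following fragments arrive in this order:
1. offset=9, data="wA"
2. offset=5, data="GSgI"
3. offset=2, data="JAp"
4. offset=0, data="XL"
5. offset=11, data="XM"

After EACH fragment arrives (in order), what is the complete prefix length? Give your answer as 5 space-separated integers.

Answer: 0 0 0 11 13

Derivation:
Fragment 1: offset=9 data="wA" -> buffer=?????????wA?? -> prefix_len=0
Fragment 2: offset=5 data="GSgI" -> buffer=?????GSgIwA?? -> prefix_len=0
Fragment 3: offset=2 data="JAp" -> buffer=??JApGSgIwA?? -> prefix_len=0
Fragment 4: offset=0 data="XL" -> buffer=XLJApGSgIwA?? -> prefix_len=11
Fragment 5: offset=11 data="XM" -> buffer=XLJApGSgIwAXM -> prefix_len=13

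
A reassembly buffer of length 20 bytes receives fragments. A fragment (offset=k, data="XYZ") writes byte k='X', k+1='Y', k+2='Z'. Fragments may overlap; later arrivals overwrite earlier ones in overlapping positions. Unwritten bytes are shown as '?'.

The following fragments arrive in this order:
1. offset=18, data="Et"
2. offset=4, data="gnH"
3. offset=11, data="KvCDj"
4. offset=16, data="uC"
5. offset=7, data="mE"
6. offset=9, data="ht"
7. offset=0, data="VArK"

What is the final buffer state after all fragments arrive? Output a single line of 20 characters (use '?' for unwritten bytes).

Fragment 1: offset=18 data="Et" -> buffer=??????????????????Et
Fragment 2: offset=4 data="gnH" -> buffer=????gnH???????????Et
Fragment 3: offset=11 data="KvCDj" -> buffer=????gnH????KvCDj??Et
Fragment 4: offset=16 data="uC" -> buffer=????gnH????KvCDjuCEt
Fragment 5: offset=7 data="mE" -> buffer=????gnHmE??KvCDjuCEt
Fragment 6: offset=9 data="ht" -> buffer=????gnHmEhtKvCDjuCEt
Fragment 7: offset=0 data="VArK" -> buffer=VArKgnHmEhtKvCDjuCEt

Answer: VArKgnHmEhtKvCDjuCEt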